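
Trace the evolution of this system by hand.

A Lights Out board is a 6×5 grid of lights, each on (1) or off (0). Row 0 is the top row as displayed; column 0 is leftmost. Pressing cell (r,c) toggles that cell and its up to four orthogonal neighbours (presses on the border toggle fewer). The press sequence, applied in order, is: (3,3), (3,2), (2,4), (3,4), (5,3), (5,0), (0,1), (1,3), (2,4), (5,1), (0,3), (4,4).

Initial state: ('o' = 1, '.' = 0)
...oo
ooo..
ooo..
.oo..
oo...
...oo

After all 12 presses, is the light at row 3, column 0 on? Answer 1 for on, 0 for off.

t=0: ...oo
ooo..
ooo..
.oo..
oo...
...oo
t=1: ...oo
ooo..
oooo.
.o.oo
oo.o.
...oo
t=2: ...oo
ooo..
oo.o.
..o.o
oooo.
...oo
t=3: ...oo
ooo.o
oo..o
..o..
oooo.
...oo
t=4: ...oo
ooo.o
oo...
..ooo
ooooo
...oo
t=5: ...oo
ooo.o
oo...
..ooo
ooo.o
..o..
t=6: ...oo
ooo.o
oo...
..ooo
.oo.o
ooo..
t=7: ooooo
o.o.o
oo...
..ooo
.oo.o
ooo..
t=8: ooo.o
o..o.
oo.o.
..ooo
.oo.o
ooo..
t=9: ooo.o
o..oo
oo..o
..oo.
.oo.o
ooo..
t=10: ooo.o
o..oo
oo..o
..oo.
..o.o
.....
t=11: oo.o.
o...o
oo..o
..oo.
..o.o
.....
t=12: oo.o.
o...o
oo..o
..ooo
..oo.
....o

0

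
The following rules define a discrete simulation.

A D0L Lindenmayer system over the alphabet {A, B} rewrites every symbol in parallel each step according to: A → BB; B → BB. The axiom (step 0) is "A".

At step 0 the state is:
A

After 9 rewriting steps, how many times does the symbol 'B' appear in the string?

gen 0: A
gen 1: BB
gen 2: BBBB
gen 3: BBBBBBBB
gen 4: BBBBBBBBBBBBBBBB
gen 5: BBBBBBBBBBBBBBBBBBBBBBBBBBBBBBBB
gen 6: BBBBBBBBBBBBBBBBBBBBBBBBBBBBBBBBBBBBBBBBBBBBBBBBBBBBBBBBBBBBBBBB
gen 7: BBBBBBBBBBBBBBBBBBBBBBBBBBBBBBBBBBBBBBBBBBBBBBBBBBBBBBBBBB…BBBBBBBBBBBBBBBBBBBBBBBBBBBBBBBBBBBBBBBBBBBBBBBBBBBBBBBBBB  (len 128)
gen 8: BBBBBBBBBBBBBBBBBBBBBBBBBBBBBBBBBBBBBBBBBBBBBBBBBBBBBBBBBB…BBBBBBBBBBBBBBBBBBBBBBBBBBBBBBBBBBBBBBBBBBBBBBBBBBBBBBBBBB  (len 256)
gen 9: BBBBBBBBBBBBBBBBBBBBBBBBBBBBBBBBBBBBBBBBBBBBBBBBBBBBBBBBBB…BBBBBBBBBBBBBBBBBBBBBBBBBBBBBBBBBBBBBBBBBBBBBBBBBBBBBBBBBB  (len 512)

512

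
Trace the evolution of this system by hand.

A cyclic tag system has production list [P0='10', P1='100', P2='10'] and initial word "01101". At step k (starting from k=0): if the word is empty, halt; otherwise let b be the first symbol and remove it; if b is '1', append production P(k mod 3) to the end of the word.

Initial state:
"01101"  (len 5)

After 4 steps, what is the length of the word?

0) "01101"  (len 5)
1) "1101"  (len 4)
2) "101100"  (len 6)
3) "0110010"  (len 7)
4) "110010"  (len 6)

6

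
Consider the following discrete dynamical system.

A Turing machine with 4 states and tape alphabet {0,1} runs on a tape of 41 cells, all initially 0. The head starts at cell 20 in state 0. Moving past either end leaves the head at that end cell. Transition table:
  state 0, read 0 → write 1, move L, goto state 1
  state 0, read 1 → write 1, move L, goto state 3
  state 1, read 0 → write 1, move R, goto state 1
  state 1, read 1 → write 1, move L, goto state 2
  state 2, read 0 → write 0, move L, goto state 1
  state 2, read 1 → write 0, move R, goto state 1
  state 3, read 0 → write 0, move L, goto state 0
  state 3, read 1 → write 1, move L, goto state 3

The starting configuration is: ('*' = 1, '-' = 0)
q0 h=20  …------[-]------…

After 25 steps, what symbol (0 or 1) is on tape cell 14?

1

[0] q0 h=20  …------[-]------…
[1] q1 h=19  …------[-]*-----…
[2] q1 h=20  …-----*[*]------…
[3] q2 h=19  …------[*]*-----…
[4] q1 h=20  …------[*]------…
[5] q2 h=19  …------[-]*-----…
[6] q1 h=18  …------[-]-*----…
[7] q1 h=19  …-----*[-]*-----…
[8] q1 h=20  …----**[*]------…
[9] q2 h=19  …-----*[*]*-----…
[10] q1 h=20  …----*-[*]------…
[11] q2 h=19  …-----*[-]*-----…
[12] q1 h=18  …------[*]-*----…
[13] q2 h=17  …------[-]*-*---…
[14] q1 h=16  …------[-]-*-*--…
[15] q1 h=17  …-----*[-]*-*---…
[16] q1 h=18  …----**[*]-*----…
[17] q2 h=17  …-----*[*]*-*---…
[18] q1 h=18  …----*-[*]-*----…
[19] q2 h=17  …-----*[-]*-*---…
[20] q1 h=16  …------[*]-*-*--…
[21] q2 h=15  …------[-]*-*-*-…
[22] q1 h=14  …------[-]-*-*-*…
[23] q1 h=15  …-----*[-]*-*-*-…
[24] q1 h=16  …----**[*]-*-*--…
[25] q2 h=15  …-----*[*]*-*-*-…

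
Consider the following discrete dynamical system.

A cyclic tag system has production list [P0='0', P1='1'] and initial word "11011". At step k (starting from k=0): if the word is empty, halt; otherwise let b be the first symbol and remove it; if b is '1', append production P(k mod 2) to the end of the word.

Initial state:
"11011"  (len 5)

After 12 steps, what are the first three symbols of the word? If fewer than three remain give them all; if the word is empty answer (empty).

step 0: "11011"  (len 5)
step 1: "10110"  (len 5)
step 2: "01101"  (len 5)
step 3: "1101"  (len 4)
step 4: "1011"  (len 4)
step 5: "0110"  (len 4)
step 6: "110"  (len 3)
step 7: "100"  (len 3)
step 8: "001"  (len 3)
step 9: "01"  (len 2)
step 10: "1"  (len 1)
step 11: "0"  (len 1)
step 12: (halted — word empty)

(empty)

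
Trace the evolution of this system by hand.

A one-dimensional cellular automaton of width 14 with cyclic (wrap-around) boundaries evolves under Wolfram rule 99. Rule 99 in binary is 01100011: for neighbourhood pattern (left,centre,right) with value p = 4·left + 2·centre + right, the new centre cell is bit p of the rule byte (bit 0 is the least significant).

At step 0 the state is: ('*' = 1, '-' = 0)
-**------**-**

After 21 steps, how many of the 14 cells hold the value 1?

8

t=0: -**------**-**
t=1: *-*-*****-**-*
t=2: **-*----**-**-
t=3: -**--***-**-**
t=4: *-*-*--**-**-*
t=5: **-*--*-**-**-
t=6: -**--*-*-**-**
t=7: *-*-*-*-*-**-*
t=8: **-*-*-*-*-**-
t=9: -**-*-*-*-*-**
t=10: *-**-*-*-*-*-*
t=11: **-**-*-*-*-*-
t=12: -**-**-*-*-*-*
t=13: *-**-**-*-*-*-
t=14: -*-**-**-*-*-*
t=15: *-*-**-**-*-*-
t=16: -*-*-**-**-*-*
t=17: *-*-*-**-**-*-
t=18: -*-*-*-**-**-*
t=19: *-*-*-*-**-**-
t=20: -*-*-*-*-**-**
t=21: *-*-*-*-*-**-*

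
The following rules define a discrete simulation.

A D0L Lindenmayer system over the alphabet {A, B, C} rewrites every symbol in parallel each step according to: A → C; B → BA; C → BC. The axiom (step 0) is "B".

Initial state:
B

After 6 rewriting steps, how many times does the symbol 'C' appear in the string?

0) B
1) BA
2) BAC
3) BACBC
4) BACBCBABC
5) BACBCBABCBACBABC
6) BACBCBABCBACBABCBACBCBACBABC

9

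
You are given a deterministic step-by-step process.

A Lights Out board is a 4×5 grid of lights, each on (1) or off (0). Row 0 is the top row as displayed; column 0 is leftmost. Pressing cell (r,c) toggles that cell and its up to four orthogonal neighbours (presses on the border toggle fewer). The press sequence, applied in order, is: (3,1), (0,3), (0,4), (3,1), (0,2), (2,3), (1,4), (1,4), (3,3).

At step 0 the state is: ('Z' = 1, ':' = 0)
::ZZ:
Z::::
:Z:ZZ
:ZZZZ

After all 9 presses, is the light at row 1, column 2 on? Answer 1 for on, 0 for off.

1

0) ::ZZ:
Z::::
:Z:ZZ
:ZZZZ
1) ::ZZ:
Z::::
:::ZZ
Z::ZZ
2) ::::Z
Z::Z:
:::ZZ
Z::ZZ
3) :::Z:
Z::ZZ
:::ZZ
Z::ZZ
4) :::Z:
Z::ZZ
:Z:ZZ
:ZZZZ
5) :ZZ::
Z:ZZZ
:Z:ZZ
:ZZZZ
6) :ZZ::
Z:Z:Z
:ZZ::
:ZZ:Z
7) :ZZ:Z
Z:ZZ:
:ZZ:Z
:ZZ:Z
8) :ZZ::
Z:Z:Z
:ZZ::
:ZZ:Z
9) :ZZ::
Z:Z:Z
:ZZZ:
:Z:Z:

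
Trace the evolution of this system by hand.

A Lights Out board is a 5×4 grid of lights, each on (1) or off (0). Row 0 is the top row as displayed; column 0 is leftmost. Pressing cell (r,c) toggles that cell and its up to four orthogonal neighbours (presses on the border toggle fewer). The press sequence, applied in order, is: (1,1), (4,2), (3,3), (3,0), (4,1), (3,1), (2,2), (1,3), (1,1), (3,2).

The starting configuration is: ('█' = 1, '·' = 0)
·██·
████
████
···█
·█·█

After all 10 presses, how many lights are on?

12

k=0  ·██·
████
████
···█
·█·█
k=1  ··█·
···█
█·██
···█
·█·█
k=2  ··█·
···█
█·██
··██
··█·
k=3  ··█·
···█
█·█·
····
··██
k=4  ··█·
···█
··█·
██··
█·██
k=5  ··█·
···█
··█·
█···
·█·█
k=6  ··█·
···█
·██·
·██·
···█
k=7  ··█·
··██
···█
·█··
···█
k=8  ··██
····
····
·█··
···█
k=9  ·███
███·
·█··
·█··
···█
k=10  ·███
███·
·██·
··██
··██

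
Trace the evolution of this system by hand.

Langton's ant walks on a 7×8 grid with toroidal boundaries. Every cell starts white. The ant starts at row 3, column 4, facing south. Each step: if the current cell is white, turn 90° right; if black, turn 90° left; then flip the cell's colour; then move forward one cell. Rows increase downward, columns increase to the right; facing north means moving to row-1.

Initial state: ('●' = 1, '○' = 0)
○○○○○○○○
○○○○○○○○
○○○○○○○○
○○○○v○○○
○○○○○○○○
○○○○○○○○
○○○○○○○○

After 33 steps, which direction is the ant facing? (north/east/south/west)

west

0) ○○○○○○○○
○○○○○○○○
○○○○○○○○
○○○○v○○○
○○○○○○○○
○○○○○○○○
○○○○○○○○
1) ○○○○○○○○
○○○○○○○○
○○○○○○○○
○○○<●○○○
○○○○○○○○
○○○○○○○○
○○○○○○○○
2) ○○○○○○○○
○○○○○○○○
○○○^○○○○
○○○●●○○○
○○○○○○○○
○○○○○○○○
○○○○○○○○
3) ○○○○○○○○
○○○○○○○○
○○○●>○○○
○○○●●○○○
○○○○○○○○
○○○○○○○○
○○○○○○○○
4) ○○○○○○○○
○○○○○○○○
○○○●●○○○
○○○●v○○○
○○○○○○○○
○○○○○○○○
○○○○○○○○
5) ○○○○○○○○
○○○○○○○○
○○○●●○○○
○○○●○>○○
○○○○○○○○
○○○○○○○○
○○○○○○○○
6) ○○○○○○○○
○○○○○○○○
○○○●●○○○
○○○●○●○○
○○○○○v○○
○○○○○○○○
○○○○○○○○
7) ○○○○○○○○
○○○○○○○○
○○○●●○○○
○○○●○●○○
○○○○<●○○
○○○○○○○○
○○○○○○○○
8) ○○○○○○○○
○○○○○○○○
○○○●●○○○
○○○●^●○○
○○○○●●○○
○○○○○○○○
○○○○○○○○
9) ○○○○○○○○
○○○○○○○○
○○○●●○○○
○○○●●>○○
○○○○●●○○
○○○○○○○○
○○○○○○○○
10) ○○○○○○○○
○○○○○○○○
○○○●●^○○
○○○●●○○○
○○○○●●○○
○○○○○○○○
○○○○○○○○
11) ○○○○○○○○
○○○○○○○○
○○○●●●>○
○○○●●○○○
○○○○●●○○
○○○○○○○○
○○○○○○○○
12) ○○○○○○○○
○○○○○○○○
○○○●●●●○
○○○●●○v○
○○○○●●○○
○○○○○○○○
○○○○○○○○
13) ○○○○○○○○
○○○○○○○○
○○○●●●●○
○○○●●<●○
○○○○●●○○
○○○○○○○○
○○○○○○○○
14) ○○○○○○○○
○○○○○○○○
○○○●●^●○
○○○●●●●○
○○○○●●○○
○○○○○○○○
○○○○○○○○
15) ○○○○○○○○
○○○○○○○○
○○○●<○●○
○○○●●●●○
○○○○●●○○
○○○○○○○○
○○○○○○○○
16) ○○○○○○○○
○○○○○○○○
○○○●○○●○
○○○●v●●○
○○○○●●○○
○○○○○○○○
○○○○○○○○
17) ○○○○○○○○
○○○○○○○○
○○○●○○●○
○○○●○>●○
○○○○●●○○
○○○○○○○○
○○○○○○○○
18) ○○○○○○○○
○○○○○○○○
○○○●○^●○
○○○●○○●○
○○○○●●○○
○○○○○○○○
○○○○○○○○
19) ○○○○○○○○
○○○○○○○○
○○○●○●>○
○○○●○○●○
○○○○●●○○
○○○○○○○○
○○○○○○○○
20) ○○○○○○○○
○○○○○○^○
○○○●○●○○
○○○●○○●○
○○○○●●○○
○○○○○○○○
○○○○○○○○
21) ○○○○○○○○
○○○○○○●>
○○○●○●○○
○○○●○○●○
○○○○●●○○
○○○○○○○○
○○○○○○○○
22) ○○○○○○○○
○○○○○○●●
○○○●○●○v
○○○●○○●○
○○○○●●○○
○○○○○○○○
○○○○○○○○
23) ○○○○○○○○
○○○○○○●●
○○○●○●<●
○○○●○○●○
○○○○●●○○
○○○○○○○○
○○○○○○○○
24) ○○○○○○○○
○○○○○○^●
○○○●○●●●
○○○●○○●○
○○○○●●○○
○○○○○○○○
○○○○○○○○
25) ○○○○○○○○
○○○○○<○●
○○○●○●●●
○○○●○○●○
○○○○●●○○
○○○○○○○○
○○○○○○○○
26) ○○○○○^○○
○○○○○●○●
○○○●○●●●
○○○●○○●○
○○○○●●○○
○○○○○○○○
○○○○○○○○
27) ○○○○○●>○
○○○○○●○●
○○○●○●●●
○○○●○○●○
○○○○●●○○
○○○○○○○○
○○○○○○○○
28) ○○○○○●●○
○○○○○●v●
○○○●○●●●
○○○●○○●○
○○○○●●○○
○○○○○○○○
○○○○○○○○
29) ○○○○○●●○
○○○○○<●●
○○○●○●●●
○○○●○○●○
○○○○●●○○
○○○○○○○○
○○○○○○○○
30) ○○○○○●●○
○○○○○○●●
○○○●○v●●
○○○●○○●○
○○○○●●○○
○○○○○○○○
○○○○○○○○
31) ○○○○○●●○
○○○○○○●●
○○○●○○>●
○○○●○○●○
○○○○●●○○
○○○○○○○○
○○○○○○○○
32) ○○○○○●●○
○○○○○○^●
○○○●○○○●
○○○●○○●○
○○○○●●○○
○○○○○○○○
○○○○○○○○
33) ○○○○○●●○
○○○○○<○●
○○○●○○○●
○○○●○○●○
○○○○●●○○
○○○○○○○○
○○○○○○○○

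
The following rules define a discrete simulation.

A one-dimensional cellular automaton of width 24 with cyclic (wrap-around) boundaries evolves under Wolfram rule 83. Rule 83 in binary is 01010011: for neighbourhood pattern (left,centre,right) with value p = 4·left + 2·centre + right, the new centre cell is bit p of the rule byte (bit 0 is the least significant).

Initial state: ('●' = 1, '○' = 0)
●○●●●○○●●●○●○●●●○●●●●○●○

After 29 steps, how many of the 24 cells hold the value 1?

6

step 0: ●○●●●○○●●●○●○●●●○●●●●○●○
step 1: ○○○○●●●○○●○○○○○●○○○○●○○○
step 2: ●●●●○○●●●○●●●●●○●●●●○●●●
step 3: ○○○●●●○○●○○○○○●○○○○●○○○○
step 4: ●●●○○●●●○●●●●●○●●●●○●●●●
step 5: ○○●●●○○●○○○○○●○○○○●○○○○○
step 6: ●●○○●●●○●●●●●○●●●●○●●●●●
step 7: ○●●●○○●○○○○○●○○○○●○○○○○○
step 8: ●○○●●●○●●●●●○●●●●○●●●●●●
step 9: ●●●○○●○○○○○●○○○○●○○○○○○○
step 10: ○○●●●○●●●●●○●●●●○●●●●●●●
step 11: ●●○○●○○○○○●○○○○●○○○○○○○●
step 12: ○●●●○●●●●●○●●●●○●●●●●●●○
step 13: ●○○●○○○○○●○○○○●○○○○○○○●●
step 14: ●●●○●●●●●○●●●●○●●●●●●●○○
step 15: ○○●○○○○○●○○○○●○○○○○○○●●●
step 16: ●●○●●●●●○●●●●○●●●●●●●○○●
step 17: ○●○○○○○●○○○○●○○○○○○○●●●○
step 18: ●○●●●●●○●●●●○●●●●●●●○○●●
step 19: ●○○○○○●○○○○●○○○○○○○●●●○○
step 20: ○●●●●●○●●●●○●●●●●●●○○●●●
step 21: ○○○○○●○○○○●○○○○○○○●●●○○●
step 22: ●●●●●○●●●●○●●●●●●●○○●●●○
step 23: ○○○○●○○○○●○○○○○○○●●●○○●○
step 24: ●●●●○●●●●○●●●●●●●○○●●●○●
step 25: ○○○●○○○○●○○○○○○○●●●○○●○○
step 26: ●●●○●●●●○●●●●●●●○○●●●○●●
step 27: ○○●○○○○●○○○○○○○●●●○○●○○○
step 28: ●●○●●●●○●●●●●●●○○●●●○●●●
step 29: ○●○○○○●○○○○○○○●●●○○●○○○○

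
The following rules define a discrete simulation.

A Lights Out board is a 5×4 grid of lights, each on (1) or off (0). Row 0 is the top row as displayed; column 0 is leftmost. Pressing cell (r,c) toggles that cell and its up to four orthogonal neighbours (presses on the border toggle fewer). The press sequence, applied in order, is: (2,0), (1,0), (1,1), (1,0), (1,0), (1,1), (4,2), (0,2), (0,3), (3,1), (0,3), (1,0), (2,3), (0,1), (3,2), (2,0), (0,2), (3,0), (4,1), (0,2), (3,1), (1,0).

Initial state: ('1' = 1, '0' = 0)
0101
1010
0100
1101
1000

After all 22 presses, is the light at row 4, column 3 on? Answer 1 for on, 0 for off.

[0] 0101
1010
0100
1101
1000
[1] 0101
0010
1000
0101
1000
[2] 1101
1110
0000
0101
1000
[3] 1001
0000
0100
0101
1000
[4] 0001
1100
1100
0101
1000
[5] 1001
0000
0100
0101
1000
[6] 1101
1110
0000
0101
1000
[7] 1101
1110
0000
0111
1111
[8] 1010
1100
0000
0111
1111
[9] 1001
1101
0000
0111
1111
[10] 1001
1101
0100
1001
1011
[11] 1010
1100
0100
1001
1011
[12] 0010
0000
1100
1001
1011
[13] 0010
0001
1111
1000
1011
[14] 1100
0101
1111
1000
1011
[15] 1100
0101
1101
1111
1001
[16] 1100
1101
0001
0111
1001
[17] 1011
1111
0001
0111
1001
[18] 1011
1111
1001
1011
0001
[19] 1011
1111
1001
1111
1111
[20] 1100
1101
1001
1111
1111
[21] 1100
1101
1101
0001
1011
[22] 0100
0001
0101
0001
1011

1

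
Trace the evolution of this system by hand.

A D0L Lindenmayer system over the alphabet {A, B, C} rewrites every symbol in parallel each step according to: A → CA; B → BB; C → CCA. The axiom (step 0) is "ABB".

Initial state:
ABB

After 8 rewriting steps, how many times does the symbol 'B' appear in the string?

512

[0] ABB
[1] CABBBB
[2] CCACABBBBBBBB
[3] CCACCACACCACABBBBBBBBBBBBBBBB
[4] CCACCACACCACCACACCACACCACCACACCACABBBBBBBBBBBBBBBBBBBBBBBBBBBBBBBB
[5] CCACCACACCACCACACCACACCACCACACCACCACACCACACCACCACACCACACCA…BBBBBBBBBBBBBBBBBBBBBBBBBBBBBBBBBBBBBBBBBBBBBBBBBBBBBBBBBB  (len 153)
[6] CCACCACACCACCACACCACACCACCACACCACCACACCACACCACCACACCACACCA…BBBBBBBBBBBBBBBBBBBBBBBBBBBBBBBBBBBBBBBBBBBBBBBBBBBBBBBBBB  (len 361)
[7] CCACCACACCACCACACCACACCACCACACCACCACACCACACCACCACACCACACCA…BBBBBBBBBBBBBBBBBBBBBBBBBBBBBBBBBBBBBBBBBBBBBBBBBBBBBBBBBB  (len 866)
[8] CCACCACACCACCACACCACACCACCACACCACCACACCACACCACCACACCACACCA…BBBBBBBBBBBBBBBBBBBBBBBBBBBBBBBBBBBBBBBBBBBBBBBBBBBBBBBBBB  (len 2109)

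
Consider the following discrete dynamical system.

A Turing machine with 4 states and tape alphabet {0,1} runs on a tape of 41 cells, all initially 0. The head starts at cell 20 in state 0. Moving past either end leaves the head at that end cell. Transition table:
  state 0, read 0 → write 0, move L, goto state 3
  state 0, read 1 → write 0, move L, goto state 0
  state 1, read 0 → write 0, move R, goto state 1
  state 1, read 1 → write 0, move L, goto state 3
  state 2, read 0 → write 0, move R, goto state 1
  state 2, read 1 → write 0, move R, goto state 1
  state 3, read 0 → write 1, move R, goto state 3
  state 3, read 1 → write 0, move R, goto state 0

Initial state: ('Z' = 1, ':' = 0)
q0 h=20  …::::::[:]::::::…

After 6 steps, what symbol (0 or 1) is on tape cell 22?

[0] q0 h=20  …::::::[:]::::::…
[1] q3 h=19  …::::::[:]::::::…
[2] q3 h=20  …:::::Z[:]::::::…
[3] q3 h=21  …::::ZZ[:]::::::…
[4] q3 h=22  …:::ZZZ[:]::::::…
[5] q3 h=23  …::ZZZZ[:]::::::…
[6] q3 h=24  …:ZZZZZ[:]::::::…

1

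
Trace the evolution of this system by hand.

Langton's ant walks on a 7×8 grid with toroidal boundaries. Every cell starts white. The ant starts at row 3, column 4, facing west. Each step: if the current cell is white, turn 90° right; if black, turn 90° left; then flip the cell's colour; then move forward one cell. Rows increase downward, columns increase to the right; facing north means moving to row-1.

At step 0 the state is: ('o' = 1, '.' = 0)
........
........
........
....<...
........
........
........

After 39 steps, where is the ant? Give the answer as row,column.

3,7

k=0  ........
........
........
....<...
........
........
........
k=1  ........
........
....^...
....o...
........
........
........
k=2  ........
........
....o>..
....o...
........
........
........
k=3  ........
........
....oo..
....ov..
........
........
........
k=4  ........
........
....oo..
....<o..
........
........
........
k=5  ........
........
....oo..
.....o..
....v...
........
........
k=6  ........
........
....oo..
.....o..
...<o...
........
........
k=7  ........
........
....oo..
...^.o..
...oo...
........
........
k=8  ........
........
....oo..
...o>o..
...oo...
........
........
k=9  ........
........
....oo..
...ooo..
...ov...
........
........
k=10  ........
........
....oo..
...ooo..
...o.>..
........
........
k=11  ........
........
....oo..
...ooo..
...o.o..
.....v..
........
k=12  ........
........
....oo..
...ooo..
...o.o..
....<o..
........
k=13  ........
........
....oo..
...ooo..
...o^o..
....oo..
........
k=14  ........
........
....oo..
...ooo..
...oo>..
....oo..
........
k=15  ........
........
....oo..
...oo^..
...oo...
....oo..
........
k=16  ........
........
....oo..
...o<...
...oo...
....oo..
........
k=17  ........
........
....oo..
...o....
...ov...
....oo..
........
k=18  ........
........
....oo..
...o....
...o.>..
....oo..
........
k=19  ........
........
....oo..
...o....
...o.o..
....ov..
........
k=20  ........
........
....oo..
...o....
...o.o..
....o.>.
........
k=21  ........
........
....oo..
...o....
...o.o..
....o.o.
......v.
k=22  ........
........
....oo..
...o....
...o.o..
....o.o.
.....<o.
k=23  ........
........
....oo..
...o....
...o.o..
....o^o.
.....oo.
k=24  ........
........
....oo..
...o....
...o.o..
....oo>.
.....oo.
k=25  ........
........
....oo..
...o....
...o.o^.
....oo..
.....oo.
k=26  ........
........
....oo..
...o....
...o.oo>
....oo..
.....oo.
k=27  ........
........
....oo..
...o....
...o.ooo
....oo.v
.....oo.
k=28  ........
........
....oo..
...o....
...o.ooo
....oo<o
.....oo.
k=29  ........
........
....oo..
...o....
...o.o^o
....oooo
.....oo.
k=30  ........
........
....oo..
...o....
...o.<.o
....oooo
.....oo.
k=31  ........
........
....oo..
...o....
...o...o
....ovoo
.....oo.
k=32  ........
........
....oo..
...o....
...o...o
....o.>o
.....oo.
k=33  ........
........
....oo..
...o....
...o..^o
....o..o
.....oo.
k=34  ........
........
....oo..
...o....
...o..o>
....o..o
.....oo.
k=35  ........
........
....oo..
...o...^
...o..o.
....o..o
.....oo.
k=36  ........
........
....oo..
>..o...o
...o..o.
....o..o
.....oo.
k=37  ........
........
....oo..
o..o...o
v..o..o.
....o..o
.....oo.
k=38  ........
........
....oo..
o..o...o
o..o..o<
....o..o
.....oo.
k=39  ........
........
....oo..
o..o...^
o..o..oo
....o..o
.....oo.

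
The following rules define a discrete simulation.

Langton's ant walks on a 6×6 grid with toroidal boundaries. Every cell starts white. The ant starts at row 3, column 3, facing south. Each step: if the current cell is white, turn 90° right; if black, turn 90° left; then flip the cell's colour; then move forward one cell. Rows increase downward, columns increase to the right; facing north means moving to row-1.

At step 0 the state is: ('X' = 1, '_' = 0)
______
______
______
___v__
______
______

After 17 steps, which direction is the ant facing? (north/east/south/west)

east

[0] ______
______
______
___v__
______
______
[1] ______
______
______
__<X__
______
______
[2] ______
______
__^___
__XX__
______
______
[3] ______
______
__X>__
__XX__
______
______
[4] ______
______
__XX__
__Xv__
______
______
[5] ______
______
__XX__
__X_>_
______
______
[6] ______
______
__XX__
__X_X_
____v_
______
[7] ______
______
__XX__
__X_X_
___<X_
______
[8] ______
______
__XX__
__X^X_
___XX_
______
[9] ______
______
__XX__
__XX>_
___XX_
______
[10] ______
______
__XX^_
__XX__
___XX_
______
[11] ______
______
__XXX>
__XX__
___XX_
______
[12] ______
______
__XXXX
__XX_v
___XX_
______
[13] ______
______
__XXXX
__XX<X
___XX_
______
[14] ______
______
__XX^X
__XXXX
___XX_
______
[15] ______
______
__X<_X
__XXXX
___XX_
______
[16] ______
______
__X__X
__XvXX
___XX_
______
[17] ______
______
__X__X
__X_>X
___XX_
______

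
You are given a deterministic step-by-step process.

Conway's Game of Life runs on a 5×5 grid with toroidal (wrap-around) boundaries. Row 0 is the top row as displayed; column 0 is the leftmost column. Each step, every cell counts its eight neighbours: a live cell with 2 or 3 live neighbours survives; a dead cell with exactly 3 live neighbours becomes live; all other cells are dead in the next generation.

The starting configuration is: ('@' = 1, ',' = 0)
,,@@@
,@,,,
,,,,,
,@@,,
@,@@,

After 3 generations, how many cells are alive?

0) ,,@@@
,@,,,
,,,,,
,@@,,
@,@@,
1) @,,,@
,,@@,
,@@,,
,@@@,
@,,,,
2) @@,@@
@,@@@
,,,,,
@,,@,
@,@@,
3) ,,,,,
,,@,,
@@@,,
,@@@,
,,,,,

7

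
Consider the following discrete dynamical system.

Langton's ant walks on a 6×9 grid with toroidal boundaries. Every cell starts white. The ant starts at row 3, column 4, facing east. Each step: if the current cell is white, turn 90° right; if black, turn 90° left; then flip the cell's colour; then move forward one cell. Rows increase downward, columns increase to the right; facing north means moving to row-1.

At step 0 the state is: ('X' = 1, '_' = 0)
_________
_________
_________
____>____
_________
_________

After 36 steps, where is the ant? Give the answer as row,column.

3,0

gen 0: _________
_________
_________
____>____
_________
_________
gen 1: _________
_________
_________
____X____
____v____
_________
gen 2: _________
_________
_________
____X____
___<X____
_________
gen 3: _________
_________
_________
___^X____
___XX____
_________
gen 4: _________
_________
_________
___X>____
___XX____
_________
gen 5: _________
_________
____^____
___X_____
___XX____
_________
gen 6: _________
_________
____X>___
___X_____
___XX____
_________
gen 7: _________
_________
____XX___
___X_v___
___XX____
_________
gen 8: _________
_________
____XX___
___X<X___
___XX____
_________
gen 9: _________
_________
____^X___
___XXX___
___XX____
_________
gen 10: _________
_________
___<_X___
___XXX___
___XX____
_________
gen 11: _________
___^_____
___X_X___
___XXX___
___XX____
_________
gen 12: _________
___X>____
___X_X___
___XXX___
___XX____
_________
gen 13: _________
___XX____
___XvX___
___XXX___
___XX____
_________
gen 14: _________
___XX____
___<XX___
___XXX___
___XX____
_________
gen 15: _________
___XX____
____XX___
___vXX___
___XX____
_________
gen 16: _________
___XX____
____XX___
____>X___
___XX____
_________
gen 17: _________
___XX____
____^X___
_____X___
___XX____
_________
gen 18: _________
___XX____
___<_X___
_____X___
___XX____
_________
gen 19: _________
___^X____
___X_X___
_____X___
___XX____
_________
gen 20: _________
__<_X____
___X_X___
_____X___
___XX____
_________
gen 21: __^______
__X_X____
___X_X___
_____X___
___XX____
_________
gen 22: __X>_____
__X_X____
___X_X___
_____X___
___XX____
_________
gen 23: __XX_____
__XvX____
___X_X___
_____X___
___XX____
_________
gen 24: __XX_____
__<XX____
___X_X___
_____X___
___XX____
_________
gen 25: __XX_____
___XX____
__vX_X___
_____X___
___XX____
_________
gen 26: __XX_____
___XX____
_<XX_X___
_____X___
___XX____
_________
gen 27: __XX_____
_^_XX____
_XXX_X___
_____X___
___XX____
_________
gen 28: __XX_____
_X>XX____
_XXX_X___
_____X___
___XX____
_________
gen 29: __XX_____
_XXXX____
_XvX_X___
_____X___
___XX____
_________
gen 30: __XX_____
_XXXX____
_X_>_X___
_____X___
___XX____
_________
gen 31: __XX_____
_XX^X____
_X___X___
_____X___
___XX____
_________
gen 32: __XX_____
_X<_X____
_X___X___
_____X___
___XX____
_________
gen 33: __XX_____
_X__X____
_Xv__X___
_____X___
___XX____
_________
gen 34: __XX_____
_X__X____
_<X__X___
_____X___
___XX____
_________
gen 35: __XX_____
_X__X____
__X__X___
_v___X___
___XX____
_________
gen 36: __XX_____
_X__X____
__X__X___
<X___X___
___XX____
_________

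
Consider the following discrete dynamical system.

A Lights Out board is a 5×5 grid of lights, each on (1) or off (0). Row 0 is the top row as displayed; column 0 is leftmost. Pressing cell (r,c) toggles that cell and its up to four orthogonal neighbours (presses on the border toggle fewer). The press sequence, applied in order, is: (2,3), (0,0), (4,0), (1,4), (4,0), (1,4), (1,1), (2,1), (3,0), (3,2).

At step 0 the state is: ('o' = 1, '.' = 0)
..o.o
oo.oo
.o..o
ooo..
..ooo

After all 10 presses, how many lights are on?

13

step 0: ..o.o
oo.oo
.o..o
ooo..
..ooo
step 1: ..o.o
oo..o
.ooo.
oooo.
..ooo
step 2: ooo.o
.o..o
.ooo.
oooo.
..ooo
step 3: ooo.o
.o..o
.ooo.
.ooo.
ooooo
step 4: ooo..
.o.o.
.oooo
.ooo.
ooooo
step 5: ooo..
.o.o.
.oooo
oooo.
..ooo
step 6: ooo.o
.o..o
.ooo.
oooo.
..ooo
step 7: o.o.o
o.o.o
..oo.
oooo.
..ooo
step 8: o.o.o
ooo.o
oo.o.
o.oo.
..ooo
step 9: o.o.o
ooo.o
.o.o.
.ooo.
o.ooo
step 10: o.o.o
ooo.o
.ooo.
.....
o..oo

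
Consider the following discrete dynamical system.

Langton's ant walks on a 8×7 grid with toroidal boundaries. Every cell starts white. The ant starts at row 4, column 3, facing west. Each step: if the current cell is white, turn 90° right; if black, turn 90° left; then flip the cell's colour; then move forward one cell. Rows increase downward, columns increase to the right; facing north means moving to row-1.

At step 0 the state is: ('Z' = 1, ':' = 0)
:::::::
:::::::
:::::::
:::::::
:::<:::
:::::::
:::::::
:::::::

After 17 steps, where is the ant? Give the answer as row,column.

5,3

[0] :::::::
:::::::
:::::::
:::::::
:::<:::
:::::::
:::::::
:::::::
[1] :::::::
:::::::
:::::::
:::^:::
:::Z:::
:::::::
:::::::
:::::::
[2] :::::::
:::::::
:::::::
:::Z>::
:::Z:::
:::::::
:::::::
:::::::
[3] :::::::
:::::::
:::::::
:::ZZ::
:::Zv::
:::::::
:::::::
:::::::
[4] :::::::
:::::::
:::::::
:::ZZ::
:::<Z::
:::::::
:::::::
:::::::
[5] :::::::
:::::::
:::::::
:::ZZ::
::::Z::
:::v:::
:::::::
:::::::
[6] :::::::
:::::::
:::::::
:::ZZ::
::::Z::
::<Z:::
:::::::
:::::::
[7] :::::::
:::::::
:::::::
:::ZZ::
::^:Z::
::ZZ:::
:::::::
:::::::
[8] :::::::
:::::::
:::::::
:::ZZ::
::Z>Z::
::ZZ:::
:::::::
:::::::
[9] :::::::
:::::::
:::::::
:::ZZ::
::ZZZ::
::Zv:::
:::::::
:::::::
[10] :::::::
:::::::
:::::::
:::ZZ::
::ZZZ::
::Z:>::
:::::::
:::::::
[11] :::::::
:::::::
:::::::
:::ZZ::
::ZZZ::
::Z:Z::
::::v::
:::::::
[12] :::::::
:::::::
:::::::
:::ZZ::
::ZZZ::
::Z:Z::
:::<Z::
:::::::
[13] :::::::
:::::::
:::::::
:::ZZ::
::ZZZ::
::Z^Z::
:::ZZ::
:::::::
[14] :::::::
:::::::
:::::::
:::ZZ::
::ZZZ::
::ZZ>::
:::ZZ::
:::::::
[15] :::::::
:::::::
:::::::
:::ZZ::
::ZZ^::
::ZZ:::
:::ZZ::
:::::::
[16] :::::::
:::::::
:::::::
:::ZZ::
::Z<:::
::ZZ:::
:::ZZ::
:::::::
[17] :::::::
:::::::
:::::::
:::ZZ::
::Z::::
::Zv:::
:::ZZ::
:::::::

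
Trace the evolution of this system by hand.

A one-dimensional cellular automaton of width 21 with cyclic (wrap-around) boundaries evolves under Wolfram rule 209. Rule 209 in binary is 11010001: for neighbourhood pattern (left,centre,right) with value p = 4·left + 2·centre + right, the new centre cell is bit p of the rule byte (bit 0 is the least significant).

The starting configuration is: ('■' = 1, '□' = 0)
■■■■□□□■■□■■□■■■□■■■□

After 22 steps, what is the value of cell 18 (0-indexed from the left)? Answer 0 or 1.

[0] ■■■■□□□■■□■■□■■■□■■■□
[1] □■■■■■□□■□□■□□■■□□■■□
[2] □□■■■■■□□■□□■□□■■□□■■
[3] ■□□■■■■■□□■□□■□□■■□□■
[4] ■■□□■■■■■□□■□□■□□■■□□
[5] □■■□□■■■■■□□■□□■□□■■□
[6] □□■■□□■■■■■□□■□□■□□■■
[7] ■□□■■□□■■■■■□□■□□■□□■
[8] ■■□□■■□□■■■■■□□■□□■□□
[9] □■■□□■■□□■■■■■□□■□□■□
[10] □□■■□□■■□□■■■■■□□■□□■
[11] ■□□■■□□■■□□■■■■■□□■□□
[12] □■□□■■□□■■□□■■■■■□□■□
[13] □□■□□■■□□■■□□■■■■■□□■
[14] ■□□■□□■■□□■■□□■■■■■□□
[15] □■□□■□□■■□□■■□□■■■■■□
[16] □□■□□■□□■■□□■■□□■■■■■
[17] ■□□■□□■□□■■□□■■□□■■■■
[18] ■■□□■□□■□□■■□□■■□□■■■
[19] ■■■□□■□□■□□■■□□■■□□■■
[20] ■■■■□□■□□■□□■■□□■■□□■
[21] ■■■■■□□■□□■□□■■□□■■□□
[22] □■■■■■□□■□□■□□■■□□■■□

1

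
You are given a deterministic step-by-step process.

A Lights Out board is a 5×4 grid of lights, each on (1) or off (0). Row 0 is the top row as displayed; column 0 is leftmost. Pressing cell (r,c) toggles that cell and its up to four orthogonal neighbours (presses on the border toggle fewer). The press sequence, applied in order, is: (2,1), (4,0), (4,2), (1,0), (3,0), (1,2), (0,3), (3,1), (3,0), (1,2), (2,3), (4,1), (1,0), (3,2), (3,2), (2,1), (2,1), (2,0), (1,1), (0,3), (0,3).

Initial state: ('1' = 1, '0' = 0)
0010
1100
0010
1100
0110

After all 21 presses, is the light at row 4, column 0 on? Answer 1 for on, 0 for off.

0

gen 0: 0010
1100
0010
1100
0110
gen 1: 0010
1000
1100
1000
0110
gen 2: 0010
1000
1100
0000
1010
gen 3: 0010
1000
1100
0010
1101
gen 4: 1010
0100
0100
0010
1101
gen 5: 1010
0100
1100
1110
0101
gen 6: 1000
0011
1110
1110
0101
gen 7: 1011
0010
1110
1110
0101
gen 8: 1011
0010
1010
0000
0001
gen 9: 1011
0010
0010
1100
1001
gen 10: 1001
0101
0000
1100
1001
gen 11: 1001
0100
0011
1101
1001
gen 12: 1001
0100
0011
1001
0111
gen 13: 0001
1000
1011
1001
0111
gen 14: 0001
1000
1001
1110
0101
gen 15: 0001
1000
1011
1001
0111
gen 16: 0001
1100
0101
1101
0111
gen 17: 0001
1000
1011
1001
0111
gen 18: 0001
0000
0111
0001
0111
gen 19: 0101
1110
0011
0001
0111
gen 20: 0110
1111
0011
0001
0111
gen 21: 0101
1110
0011
0001
0111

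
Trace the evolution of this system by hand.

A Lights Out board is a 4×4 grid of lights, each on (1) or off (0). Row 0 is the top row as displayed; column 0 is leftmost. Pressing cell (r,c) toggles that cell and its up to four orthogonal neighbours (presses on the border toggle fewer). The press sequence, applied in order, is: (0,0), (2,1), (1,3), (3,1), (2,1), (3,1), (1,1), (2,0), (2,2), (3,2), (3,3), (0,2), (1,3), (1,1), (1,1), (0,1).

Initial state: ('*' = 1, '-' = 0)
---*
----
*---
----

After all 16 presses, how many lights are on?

6

k=0  ---*
----
*---
----
k=1  **-*
*---
*---
----
k=2  **-*
**--
-**-
-*--
k=3  **--
****
-***
-*--
k=4  **--
****
--**
*-*-
k=5  **--
*-**
**-*
***-
k=6  **--
*-**
*--*
----
k=7  *---
-*-*
**-*
----
k=8  *---
**-*
---*
*---
k=9  *---
****
-**-
*-*-
k=10  *---
****
-*--
**-*
k=11  *---
****
-*-*
***-
k=12  ****
**-*
-*-*
***-
k=13  ***-
***-
-*--
***-
k=14  *-*-
----
----
***-
k=15  ***-
***-
-*--
***-
k=16  ----
*-*-
-*--
***-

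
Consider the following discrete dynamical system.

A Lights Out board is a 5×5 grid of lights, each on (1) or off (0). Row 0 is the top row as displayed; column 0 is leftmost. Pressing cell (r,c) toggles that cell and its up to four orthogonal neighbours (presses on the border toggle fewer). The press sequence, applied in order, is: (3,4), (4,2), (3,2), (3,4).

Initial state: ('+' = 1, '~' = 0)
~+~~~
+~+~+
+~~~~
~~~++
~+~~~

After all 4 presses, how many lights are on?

9

k=0  ~+~~~
+~+~+
+~~~~
~~~++
~+~~~
k=1  ~+~~~
+~+~+
+~~~+
~~~~~
~+~~+
k=2  ~+~~~
+~+~+
+~~~+
~~+~~
~~+++
k=3  ~+~~~
+~+~+
+~+~+
~+~+~
~~~++
k=4  ~+~~~
+~+~+
+~+~~
~+~~+
~~~+~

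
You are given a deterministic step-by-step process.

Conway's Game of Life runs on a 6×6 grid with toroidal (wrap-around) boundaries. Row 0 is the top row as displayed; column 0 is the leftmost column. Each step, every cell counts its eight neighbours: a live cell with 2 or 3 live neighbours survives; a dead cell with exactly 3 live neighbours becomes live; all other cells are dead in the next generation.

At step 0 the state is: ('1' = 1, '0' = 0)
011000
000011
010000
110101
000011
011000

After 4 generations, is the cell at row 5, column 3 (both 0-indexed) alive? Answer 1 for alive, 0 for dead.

0

k=0  011000
000011
010000
110101
000011
011000
k=1  111100
111000
011000
011001
000111
111100
k=2  000001
000000
000100
010001
000001
000000
k=3  000000
000000
000000
100010
100000
000000
k=4  000000
000000
000000
000001
000001
000000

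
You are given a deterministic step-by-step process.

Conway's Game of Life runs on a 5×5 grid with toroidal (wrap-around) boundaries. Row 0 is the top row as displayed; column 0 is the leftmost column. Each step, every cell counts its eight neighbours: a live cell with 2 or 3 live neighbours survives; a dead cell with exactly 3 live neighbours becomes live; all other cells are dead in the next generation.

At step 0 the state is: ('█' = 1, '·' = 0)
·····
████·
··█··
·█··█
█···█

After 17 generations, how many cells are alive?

step 0: ·····
████·
··█··
·█··█
█···█
step 1: ··██·
·███·
····█
·█·██
█···█
step 2: █····
·█··█
·█··█
···█·
██···
step 3: ····█
·█··█
··███
·██·█
██··█
step 4: ·█·██
··█·█
····█
·····
·██·█
step 5: ·█··█
··█·█
···█·
█··█·
·██·█
step 6: ·█··█
█·█·█
··██·
██·█·
·██·█
step 7: ····█
█·█·█
·····
█····
····█
step 8: ····█
█··██
██··█
·····
█···█
step 9: ·····
·█·█·
·█·█·
·█···
█···█
step 10: █···█
·····
██···
·██·█
█····
step 11: █···█
·█··█
███··
··█·█
···█·
step 12: █··██
··███
··█·█
█·█·█
█··█·
step 13: ██···
·██··
··█··
█·█··
··█··
step 14: █····
█·█··
··██·
··██·
█·█··
step 15: █···█
··███
····█
····█
··███
step 16: ██···
·····
█···█
█···█
·····
step 17: ·····
·█··█
█···█
█···█
·█··█

8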